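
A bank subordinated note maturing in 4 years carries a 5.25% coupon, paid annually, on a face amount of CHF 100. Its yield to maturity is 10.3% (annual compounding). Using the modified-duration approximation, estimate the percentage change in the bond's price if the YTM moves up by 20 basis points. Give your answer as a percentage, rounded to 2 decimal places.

Periodic yield y = 0.103. Modified duration first:
  t   CF        PV=CF/(1+0.103)^t    t·PV
  1         5.25         4.7597         4.7597
  2         5.25         4.3153         8.6305
  3         5.25         3.9123        11.7369
  4       105.25        71.1083       284.4330
  Σ                     84.0956       309.5603
P = 84.0956; D_Mac = 3.68105 yrs; D_mod = 3.68105/(1+0.103) = 3.33731 yrs.
ΔP/P ≈ -D_mod · Δy = -3.33731 × (+0.002) = -0.006675 = -0.6675%.

-0.67%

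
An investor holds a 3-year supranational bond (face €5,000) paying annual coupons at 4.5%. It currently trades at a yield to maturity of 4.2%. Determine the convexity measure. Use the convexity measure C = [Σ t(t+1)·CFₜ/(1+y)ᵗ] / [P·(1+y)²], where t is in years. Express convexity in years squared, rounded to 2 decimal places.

With y = 0.042:
  t   CF        PV=CF/(1+0.042)^t    t·PV        t(t+1)·PV
  1       225.00       215.9309       215.9309         431.8618
  2       225.00       207.2274       414.4547       1,243.3641
  3     5,225.00     4,618.3106    13,854.9318      55,419.7272
  Σ                  5,041.4689    14,485.3174      57,094.9532
P = 5,041.4689.
Convexity = Σ t(t+1)·PV / [P·(1+y)²] = 57,094.9532 / (5,041.4689 × 1.085764) = 10.43050.

10.43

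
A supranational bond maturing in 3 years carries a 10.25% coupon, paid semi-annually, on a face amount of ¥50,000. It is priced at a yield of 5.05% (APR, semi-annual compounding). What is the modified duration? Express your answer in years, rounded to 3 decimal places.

Periodic yield y = 0.02525. First find Macaulay duration:
  t   CF        PV=CF/(1+0.02525)^t    t·PV
  1     2,562.50     2,499.3904     2,499.3904
  2     2,562.50     2,437.8351     4,875.6701
  3     2,562.50     2,377.7957     7,133.3871
  4     2,562.50     2,319.2350     9,276.9401
  5     2,562.50     2,262.1166    11,310.5829
  6    52,562.50    45,258.2071   271,549.2426
  Σ                 57,154.5799   306,645.2133
P = 57,154.5799; Macaulay duration = 306,645.2133 / 57,154.5799 = 5.36519 half-year periods = 2.68260 years.
Modified duration = D_Mac / (1 + y) = 2.68260 / 1.02525 = 2.61653 years.

2.617 years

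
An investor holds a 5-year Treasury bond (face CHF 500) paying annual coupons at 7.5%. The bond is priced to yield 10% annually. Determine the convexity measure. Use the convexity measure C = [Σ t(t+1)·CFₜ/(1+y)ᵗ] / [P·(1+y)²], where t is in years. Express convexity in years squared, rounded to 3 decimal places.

20.299

With y = 0.1:
  t   CF        PV=CF/(1+0.1)^t    t·PV        t(t+1)·PV
  1        37.50        34.0909        34.0909          68.1818
  2        37.50        30.9917        61.9835         185.9504
  3        37.50        28.1743        84.5229         338.0917
  4        37.50        25.6130       102.4520         512.2601
  5       537.50       333.7452     1,668.7261      10,012.3563
  Σ                    452.6152     1,951.7754      11,116.8403
P = 452.6152.
Convexity = Σ t(t+1)·PV / [P·(1+y)²] = 11,116.8403 / (452.6152 × 1.210000) = 20.29864.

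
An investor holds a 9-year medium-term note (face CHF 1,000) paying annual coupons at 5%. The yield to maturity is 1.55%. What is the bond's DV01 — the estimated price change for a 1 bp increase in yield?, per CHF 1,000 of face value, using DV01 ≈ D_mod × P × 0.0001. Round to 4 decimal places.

CHF 0.9728

Periodic yield y = 0.0155.
  t   CF        PV=CF/(1+0.0155)^t    t·PV
  1        50.00        49.2368        49.2368
  2        50.00        48.4853        96.9706
  3        50.00        47.7453       143.2358
  4        50.00        47.0165       188.0660
  5        50.00        46.2989       231.4943
  6        50.00        45.5922       273.5531
  7        50.00        44.8963       314.2741
  8        50.00        44.2110       353.6882
  9     1,050.00       914.2605     8,228.3444
  Σ                  1,287.7428     9,878.8633
P = 1,287.7428; D_Mac = 7.67146 yrs; D_mod = 7.55436 yrs.
DV01 ≈ 7.55436 × 1,287.7428 × 0.0001 = 0.972808.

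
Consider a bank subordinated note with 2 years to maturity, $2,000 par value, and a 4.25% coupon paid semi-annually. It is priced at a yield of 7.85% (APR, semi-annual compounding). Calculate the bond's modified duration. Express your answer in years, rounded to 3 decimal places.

Periodic yield y = 0.03925. First find Macaulay duration:
  t   CF        PV=CF/(1+0.03925)^t    t·PV
  1        42.50        40.8949        40.8949
  2        42.50        39.3504        78.7007
  3        42.50        37.8642       113.5926
  4     2,042.50     1,750.9830     7,003.9320
  Σ                  1,869.0925     7,237.1203
P = 1,869.0925; Macaulay duration = 7,237.1203 / 1,869.0925 = 3.87200 half-year periods = 1.93600 years.
Modified duration = D_Mac / (1 + y) = 1.93600 / 1.03925 = 1.86288 years.

1.863 years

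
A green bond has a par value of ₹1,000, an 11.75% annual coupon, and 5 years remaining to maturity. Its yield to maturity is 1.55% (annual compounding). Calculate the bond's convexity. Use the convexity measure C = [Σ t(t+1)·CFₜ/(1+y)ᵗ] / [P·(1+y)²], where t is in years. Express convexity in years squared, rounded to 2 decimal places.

23.16

With y = 0.0155:
  t   CF        PV=CF/(1+0.0155)^t    t·PV        t(t+1)·PV
  1       117.50       115.7065       115.7065         231.4131
  2       117.50       113.9405       227.8809         683.6428
  3       117.50       112.2014       336.6041       1,346.4162
  4       117.50       110.4888       441.9551       2,209.7755
  5     1,117.50     1,034.7797     5,173.8984      31,043.3905
  Σ                  1,487.1168     6,296.0451      35,514.6381
P = 1,487.1168.
Convexity = Σ t(t+1)·PV / [P·(1+y)²] = 35,514.6381 / (1,487.1168 × 1.031240) = 23.15807.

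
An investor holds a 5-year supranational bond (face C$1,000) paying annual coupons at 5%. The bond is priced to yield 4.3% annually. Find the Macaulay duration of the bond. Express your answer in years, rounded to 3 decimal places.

4.554 years

Periodic yield y = 0.043. Discount each cash flow and weight by its year:
  t   CF        PV=CF/(1+0.043)^t    t·PV
  1        50.00        47.9386        47.9386
  2        50.00        45.9623        91.9245
  3        50.00        44.0674       132.2021
  4        50.00        42.2506       169.0024
  5     1,050.00       850.6830     4,253.4150
  Σ                  1,030.9019     4,694.4826
Price P = Σ PV = 1,030.9019.
Macaulay duration = Σ(t·PV) / P = 4,694.4826 / 1,030.9019 = 4.55376 years.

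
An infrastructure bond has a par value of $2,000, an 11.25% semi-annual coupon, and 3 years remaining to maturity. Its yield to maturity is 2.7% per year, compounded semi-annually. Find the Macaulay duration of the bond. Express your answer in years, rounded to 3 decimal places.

2.671 years

Periodic yield y = 0.0135. Discount each cash flow and weight by its period:
  t   CF        PV=CF/(1+0.0135)^t    t·PV
  1       112.50       111.0015       111.0015
  2       112.50       109.5229       219.0458
  3       112.50       108.0641       324.1922
  4       112.50       106.6246       426.4985
  5       112.50       105.2044       526.0218
  6     2,112.50     1,949.1901    11,695.1407
  Σ                  2,489.6076    13,301.9005
Price P = Σ PV = 2,489.6076.
Macaulay duration = Σ(t·PV) / P = 13,301.9005 / 2,489.6076 = 5.34297 half-year periods.
In years: 5.34297 / 2 = 2.67149 years.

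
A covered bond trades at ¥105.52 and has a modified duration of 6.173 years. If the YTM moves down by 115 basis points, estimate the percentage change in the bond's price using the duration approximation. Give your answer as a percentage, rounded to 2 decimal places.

+7.10%

Duration approximation: ΔP/P ≈ -D_mod · Δy = -6.173 × (-0.0115) = +0.0709895.
As a percentage: +7.09895%.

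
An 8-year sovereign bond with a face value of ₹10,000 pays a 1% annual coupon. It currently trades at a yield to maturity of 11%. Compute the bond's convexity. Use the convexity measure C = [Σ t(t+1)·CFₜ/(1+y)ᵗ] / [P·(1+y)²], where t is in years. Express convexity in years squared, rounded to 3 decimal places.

With y = 0.11:
  t   CF        PV=CF/(1+0.11)^t    t·PV        t(t+1)·PV
  1       100.00        90.0901        90.0901         180.1802
  2       100.00        81.1622       162.3245         486.9735
  3       100.00        73.1191       219.3574         877.4297
  4       100.00        65.8731       263.4924       1,317.4619
  5       100.00        59.3451       296.7257       1,780.3540
  6       100.00        53.4641       320.7845       2,245.4915
  7       100.00        48.1658       337.1609       2,697.2871
  8    10,100.00     4,382.6576    35,061.2609     315,551.3481
  Σ                  4,853.8772    36,751.1963     325,136.5260
P = 4,853.8772.
Convexity = Σ t(t+1)·PV / [P·(1+y)²] = 325,136.5260 / (4,853.8772 × 1.232100) = 54.36645.

54.366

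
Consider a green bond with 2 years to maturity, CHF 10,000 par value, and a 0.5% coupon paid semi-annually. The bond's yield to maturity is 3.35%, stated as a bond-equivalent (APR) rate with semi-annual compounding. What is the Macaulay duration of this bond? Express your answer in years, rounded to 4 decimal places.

Periodic yield y = 0.01675. Discount each cash flow and weight by its period:
  t   CF        PV=CF/(1+0.01675)^t    t·PV
  1        25.00        24.5881        24.5881
  2        25.00        24.1831        48.3662
  3        25.00        23.7847        71.3541
  4    10,025.00     9,380.5361    37,522.1442
  Σ                  9,453.0920    37,666.4526
Price P = Σ PV = 9,453.0920.
Macaulay duration = Σ(t·PV) / P = 37,666.4526 / 9,453.0920 = 3.98456 half-year periods.
In years: 3.98456 / 2 = 1.99228 years.

1.9923 years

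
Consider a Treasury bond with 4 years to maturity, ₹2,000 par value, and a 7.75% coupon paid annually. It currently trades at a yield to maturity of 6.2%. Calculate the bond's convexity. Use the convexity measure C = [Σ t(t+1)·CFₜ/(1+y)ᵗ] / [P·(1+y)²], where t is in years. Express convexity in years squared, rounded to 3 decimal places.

With y = 0.062:
  t   CF        PV=CF/(1+0.062)^t    t·PV        t(t+1)·PV
  1       155.00       145.9510       145.9510         291.9021
  2       155.00       137.4304       274.8607         824.5821
  3       155.00       129.4071       388.2213       1,552.8854
  4     2,155.00     1,694.1397     6,776.5586      33,882.7930
  Σ                  2,106.9282     7,585.5917      36,552.1626
P = 2,106.9282.
Convexity = Σ t(t+1)·PV / [P·(1+y)²] = 36,552.1626 / (2,106.9282 × 1.127844) = 15.38205.

15.382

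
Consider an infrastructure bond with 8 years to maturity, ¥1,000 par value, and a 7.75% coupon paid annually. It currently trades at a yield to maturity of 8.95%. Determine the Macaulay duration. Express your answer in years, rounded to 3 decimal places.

Periodic yield y = 0.0895. Discount each cash flow and weight by its year:
  t   CF        PV=CF/(1+0.0895)^t    t·PV
  1        77.50        71.1335        71.1335
  2        77.50        65.2901       130.5802
  3        77.50        59.9266       179.7799
  4        77.50        55.0038       220.0152
  5        77.50        50.4854       252.4268
  6        77.50        46.3381       278.0286
  7        77.50        42.5315       297.7207
  8     1,077.50       542.7495     4,341.9957
  Σ                    933.4586     5,771.6808
Price P = Σ PV = 933.4586.
Macaulay duration = Σ(t·PV) / P = 5,771.6808 / 933.4586 = 6.18311 years.

6.183 years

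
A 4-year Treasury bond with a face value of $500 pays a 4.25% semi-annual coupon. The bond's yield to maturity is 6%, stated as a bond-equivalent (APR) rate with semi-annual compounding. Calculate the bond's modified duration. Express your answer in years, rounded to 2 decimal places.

3.60 years

Periodic yield y = 0.03. First find Macaulay duration:
  t   CF        PV=CF/(1+0.03)^t    t·PV
  1       10.625        10.3155        10.3155
  2       10.625        10.0151        20.0302
  3       10.625         9.7234        29.1701
  4       10.625         9.4402        37.7607
  5       10.625         9.1652        45.8261
  6       10.625         8.8983        53.3896
  7       10.625         8.6391        60.4737
  8      510.625       403.0921     3,224.7367
  Σ                    469.2888     3,481.7027
P = 469.2888; Macaulay duration = 3,481.7027 / 469.2888 = 7.41910 half-year periods = 3.70955 years.
Modified duration = D_Mac / (1 + y) = 3.70955 / 1.03 = 3.60151 years.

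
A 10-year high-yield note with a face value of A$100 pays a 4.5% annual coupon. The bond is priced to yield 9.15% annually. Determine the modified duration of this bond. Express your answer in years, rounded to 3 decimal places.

Periodic yield y = 0.0915. First find Macaulay duration:
  t   CF        PV=CF/(1+0.0915)^t    t·PV
  1         4.50         4.1228         4.1228
  2         4.50         3.7772         7.5543
  3         4.50         3.4605        10.3816
  4         4.50         3.1704        12.6817
  5         4.50         2.9047        14.5233
  6         4.50         2.6612        15.9669
  7         4.50         2.4381        17.0665
  8         4.50         2.2337        17.8695
  9         4.50         2.0464        18.4180
  10      104.50        43.5390       435.3904
  Σ                     70.3539       553.9749
P = 70.3539; Macaulay duration = 553.9749 / 70.3539 = 7.87412 years.
Modified duration = D_Mac / (1 + y) = 7.87412 / 1.0915 = 7.21403 years.

7.214 years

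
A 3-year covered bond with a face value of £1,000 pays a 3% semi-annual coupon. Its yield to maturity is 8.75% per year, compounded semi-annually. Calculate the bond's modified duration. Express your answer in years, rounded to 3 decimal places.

2.759 years

Periodic yield y = 0.04375. First find Macaulay duration:
  t   CF        PV=CF/(1+0.04375)^t    t·PV
  1        15.00        14.3713        14.3713
  2        15.00        13.7689        27.5377
  3        15.00        13.1917        39.5752
  4        15.00        12.6388        50.5551
  5        15.00        12.1090        60.5451
  6     1,015.00       785.0316     4,710.1893
  Σ                    851.1112     4,902.7737
P = 851.1112; Macaulay duration = 4,902.7737 / 851.1112 = 5.76044 half-year periods = 2.88022 years.
Modified duration = D_Mac / (1 + y) = 2.88022 / 1.04375 = 2.75949 years.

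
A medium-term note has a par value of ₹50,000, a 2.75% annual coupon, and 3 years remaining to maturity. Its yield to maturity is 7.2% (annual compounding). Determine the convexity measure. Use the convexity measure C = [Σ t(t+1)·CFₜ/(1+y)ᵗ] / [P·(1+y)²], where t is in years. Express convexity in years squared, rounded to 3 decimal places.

10.048

With y = 0.072:
  t   CF        PV=CF/(1+0.072)^t    t·PV        t(t+1)·PV
  1     1,375.00     1,282.6493     1,282.6493       2,565.2985
  2     1,375.00     1,196.5012     2,393.0023       7,179.0070
  3    51,375.00    41,703.0174   125,109.0521     500,436.2083
  Σ                 44,182.1678   128,784.7037     510,180.5138
P = 44,182.1678.
Convexity = Σ t(t+1)·PV / [P·(1+y)²] = 510,180.5138 / (44,182.1678 × 1.149184) = 10.04818.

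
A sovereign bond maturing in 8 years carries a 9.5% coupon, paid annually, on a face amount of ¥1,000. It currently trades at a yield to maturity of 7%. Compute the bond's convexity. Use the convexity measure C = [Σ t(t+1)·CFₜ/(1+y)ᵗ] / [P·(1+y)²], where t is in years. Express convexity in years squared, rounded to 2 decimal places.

With y = 0.07:
  t   CF        PV=CF/(1+0.07)^t    t·PV        t(t+1)·PV
  1        95.00        88.7850        88.7850         177.5701
  2        95.00        82.9767       165.9534         497.8601
  3        95.00        77.5483       232.6449         930.5796
  4        95.00        72.4750       289.9002       1,449.5009
  5        95.00        67.7337       338.6684       2,032.0106
  6        95.00        63.3025       379.8151       2,658.7055
  7        95.00        59.1612       414.1286       3,313.0286
  8     1,095.00       637.3000     5,098.3998      45,885.5978
  Σ                  1,149.2825     7,008.2953      56,944.8532
P = 1,149.2825.
Convexity = Σ t(t+1)·PV / [P·(1+y)²] = 56,944.8532 / (1,149.2825 × 1.144900) = 43.27730.

43.28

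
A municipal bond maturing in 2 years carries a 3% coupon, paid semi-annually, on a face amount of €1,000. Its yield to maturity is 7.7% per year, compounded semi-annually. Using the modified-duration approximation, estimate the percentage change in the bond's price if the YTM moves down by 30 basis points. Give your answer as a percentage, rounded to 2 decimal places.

+0.56%

Periodic yield y = 0.0385. Modified duration first:
  t   CF        PV=CF/(1+0.0385)^t    t·PV
  1        15.00        14.4439        14.4439
  2        15.00        13.9084        27.8169
  3        15.00        13.3928        40.1784
  4     1,015.00       872.6499     3,490.5996
  Σ                    914.3950     3,573.0388
P = 914.3950; D_Mac = 3.90754 half-year periods = 1.95377 yrs; D_mod = 1.95377/(1+0.0385) = 1.88134 yrs.
ΔP/P ≈ -D_mod · Δy = -1.88134 × (-0.003) = +0.005644 = +0.5644%.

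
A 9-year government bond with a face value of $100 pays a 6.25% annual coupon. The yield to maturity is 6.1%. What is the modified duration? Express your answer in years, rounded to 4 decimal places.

Periodic yield y = 0.061. First find Macaulay duration:
  t   CF        PV=CF/(1+0.061)^t    t·PV
  1         6.25         5.8907         5.8907
  2         6.25         5.5520        11.1040
  3         6.25         5.2328        15.6984
  4         6.25         4.9319        19.7278
  5         6.25         4.6484        23.2420
  6         6.25         4.3811        26.2869
  7         6.25         4.1293        28.9048
  8         6.25         3.8919        31.1349
  9       106.25        62.3578       561.2198
  Σ                    101.0158       723.2092
P = 101.0158; Macaulay duration = 723.2092 / 101.0158 = 7.15937 years.
Modified duration = D_Mac / (1 + y) = 7.15937 / 1.061 = 6.74775 years.

6.7478 years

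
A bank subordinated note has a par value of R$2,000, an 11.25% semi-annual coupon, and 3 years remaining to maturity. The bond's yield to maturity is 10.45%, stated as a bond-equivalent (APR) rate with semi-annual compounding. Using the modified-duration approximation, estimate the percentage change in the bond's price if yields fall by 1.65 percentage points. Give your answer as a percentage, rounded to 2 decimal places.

Periodic yield y = 0.05225. Modified duration first:
  t   CF        PV=CF/(1+0.05225)^t    t·PV
  1       112.50       106.9138       106.9138
  2       112.50       101.6049       203.2098
  3       112.50        96.5597       289.6790
  4       112.50        91.7649       367.0598
  5       112.50        87.2083       436.0415
  6     2,112.50     1,556.2634     9,337.5806
  Σ                  2,040.3150    10,740.4844
P = 2,040.3150; D_Mac = 5.26413 half-year periods = 2.63207 yrs; D_mod = 2.63207/(1+0.05225) = 2.50137 yrs.
ΔP/P ≈ -D_mod · Δy = -2.50137 × (-0.0165) = +0.041273 = +4.1273%.

+4.13%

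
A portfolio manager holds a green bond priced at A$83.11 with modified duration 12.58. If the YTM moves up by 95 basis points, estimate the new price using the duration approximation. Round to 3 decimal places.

Duration approximation: ΔP/P ≈ -D_mod · Δy = -12.58 × (+0.0095) = -0.119510.
New price ≈ 83.11 × (1 - 0.119510) = 73.1775239.

A$73.178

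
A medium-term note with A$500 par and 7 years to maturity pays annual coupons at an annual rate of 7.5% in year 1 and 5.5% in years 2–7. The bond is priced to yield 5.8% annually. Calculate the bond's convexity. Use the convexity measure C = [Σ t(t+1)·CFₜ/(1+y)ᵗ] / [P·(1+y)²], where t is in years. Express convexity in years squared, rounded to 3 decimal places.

With y = 0.058:
  t   CF        PV=CF/(1+0.058)^t    t·PV        t(t+1)·PV
  1        37.50        35.4442        35.4442          70.8885
  2        27.50        24.5675        49.1350         147.4051
  3        27.50        23.2207        69.6622         278.6486
  4        27.50        21.9478        87.7910         438.9550
  5        27.50        20.7446       103.7228         622.3370
  6        27.50        19.6073       117.6440         823.5083
  7       527.50       355.4862     2,488.4037      19,907.2292
  Σ                    501.0184     2,951.8030      22,288.9718
P = 501.0184.
Convexity = Σ t(t+1)·PV / [P·(1+y)²] = 22,288.9718 / (501.0184 × 1.119364) = 39.74340.

39.743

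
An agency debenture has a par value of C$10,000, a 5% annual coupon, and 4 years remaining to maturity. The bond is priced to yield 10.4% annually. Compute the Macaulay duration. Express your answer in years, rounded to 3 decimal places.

Periodic yield y = 0.104. Discount each cash flow and weight by its year:
  t   CF        PV=CF/(1+0.104)^t    t·PV
  1       500.00       452.8986       452.8986
  2       500.00       410.2342       820.4684
  3       500.00       371.5889     1,114.7668
  4    10,500.00     7,068.2680    28,273.0718
  Σ                  8,302.9897    30,661.2056
Price P = Σ PV = 8,302.9897.
Macaulay duration = Σ(t·PV) / P = 30,661.2056 / 8,302.9897 = 3.69279 years.

3.693 years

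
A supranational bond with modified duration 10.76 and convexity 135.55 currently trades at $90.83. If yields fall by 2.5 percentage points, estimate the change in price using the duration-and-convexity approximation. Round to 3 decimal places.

+$28.281

Duration effect: -D_mod·Δy = -10.76 × (-0.025) = +0.269000
Convexity effect: ½·C·(Δy)² = 0.5 × 135.55 × (-0.025)² = +0.042359375
ΔP/P ≈ +0.269000 + 0.042359375 = +0.311359375
ΔP ≈ 90.83 × (+0.311359375) = +28.28077203125.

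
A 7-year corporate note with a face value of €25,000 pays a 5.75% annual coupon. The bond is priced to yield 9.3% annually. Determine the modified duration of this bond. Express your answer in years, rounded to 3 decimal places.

Periodic yield y = 0.093. First find Macaulay duration:
  t   CF        PV=CF/(1+0.093)^t    t·PV
  1     1,437.50     1,315.1876     1,315.1876
  2     1,437.50     1,203.2823     2,406.5646
  3     1,437.50     1,100.8987     3,302.6962
  4     1,437.50     1,007.2266     4,028.9066
  5     1,437.50       921.5248     4,607.6242
  6     1,437.50       843.1151     5,058.6908
  7    26,437.50    14,186.6303    99,306.4121
  Σ                 20,577.8655   120,026.0819
P = 20,577.8655; Macaulay duration = 120,026.0819 / 20,577.8655 = 5.83278 years.
Modified duration = D_Mac / (1 + y) = 5.83278 / 1.093 = 5.33648 years.

5.336 years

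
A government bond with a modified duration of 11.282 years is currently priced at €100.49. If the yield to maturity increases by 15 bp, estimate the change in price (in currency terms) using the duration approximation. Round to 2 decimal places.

-€1.70

Duration approximation: ΔP/P ≈ -D_mod · Δy = -11.282 × (+0.0015) = -0.016923.
ΔP ≈ 100.49 × (-0.016923) = -1.70059227.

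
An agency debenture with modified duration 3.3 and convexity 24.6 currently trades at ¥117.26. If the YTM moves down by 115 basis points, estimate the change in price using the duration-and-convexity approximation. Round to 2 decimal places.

+¥4.64

Duration effect: -D_mod·Δy = -3.3 × (-0.0115) = +0.037950
Convexity effect: ½·C·(Δy)² = 0.5 × 24.6 × (-0.0115)² = +0.001626675
ΔP/P ≈ +0.037950 + 0.001626675 = +0.039576675
ΔP ≈ 117.26 × (+0.039576675) = +4.6407609105.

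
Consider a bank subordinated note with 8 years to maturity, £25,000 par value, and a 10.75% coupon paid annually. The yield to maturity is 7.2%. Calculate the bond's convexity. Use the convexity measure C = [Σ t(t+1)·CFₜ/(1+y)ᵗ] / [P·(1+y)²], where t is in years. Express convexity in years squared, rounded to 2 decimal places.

41.78

With y = 0.072:
  t   CF        PV=CF/(1+0.072)^t    t·PV        t(t+1)·PV
  1     2,687.50     2,506.9963     2,506.9963       5,013.9925
  2     2,687.50     2,338.6159     4,677.2318      14,031.6955
  3     2,687.50     2,181.5447     6,544.6341      26,178.5364
  4     2,687.50     2,035.0230     8,140.0922      40,700.4609
  5     2,687.50     1,898.3424     9,491.7120      56,950.2718
  6     2,687.50     1,770.8418    10,625.0507      74,375.3549
  7     2,687.50     1,651.9046    11,563.3325      92,506.6603
  8    27,687.50    15,875.4287   127,003.4293   1,143,030.8635
  Σ                 30,258.6974   180,552.4789   1,452,787.8359
P = 30,258.6974.
Convexity = Σ t(t+1)·PV / [P·(1+y)²] = 1,452,787.8359 / (30,258.6974 × 1.149184) = 41.77942.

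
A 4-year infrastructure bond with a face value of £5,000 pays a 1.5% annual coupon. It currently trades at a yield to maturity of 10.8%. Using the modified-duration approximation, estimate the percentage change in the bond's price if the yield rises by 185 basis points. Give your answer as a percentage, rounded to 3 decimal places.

-6.500%

Periodic yield y = 0.108. Modified duration first:
  t   CF        PV=CF/(1+0.108)^t    t·PV
  1        75.00        67.6895        67.6895
  2        75.00        61.0916       122.1833
  3        75.00        55.1369       165.4106
  4     5,075.00     3,367.2627    13,469.0510
  Σ                  3,551.1808    13,824.3343
P = 3,551.1808; D_Mac = 3.89288 yrs; D_mod = 3.89288/(1+0.108) = 3.51343 yrs.
ΔP/P ≈ -D_mod · Δy = -3.51343 × (+0.0185) = -0.064999 = -6.4999%.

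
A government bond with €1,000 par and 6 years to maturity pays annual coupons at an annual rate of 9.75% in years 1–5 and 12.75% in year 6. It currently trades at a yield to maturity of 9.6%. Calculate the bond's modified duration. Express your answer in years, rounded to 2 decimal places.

4.42 years

Periodic yield y = 0.096. First find Macaulay duration:
  t   CF        PV=CF/(1+0.096)^t    t·PV
  1        97.50        88.9599        88.9599
  2        97.50        81.1678       162.3355
  3        97.50        74.0582       222.1745
  4        97.50        67.5713       270.2853
  5        97.50        61.6527       308.2633
  6     1,127.50       650.5089     3,903.0532
  Σ                  1,023.9186     4,955.0717
P = 1,023.9186; Macaulay duration = 4,955.0717 / 1,023.9186 = 4.83932 years.
Modified duration = D_Mac / (1 + y) = 4.83932 / 1.096 = 4.41544 years.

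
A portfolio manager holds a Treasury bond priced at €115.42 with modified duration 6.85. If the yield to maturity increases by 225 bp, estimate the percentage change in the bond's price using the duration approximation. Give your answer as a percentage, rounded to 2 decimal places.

Duration approximation: ΔP/P ≈ -D_mod · Δy = -6.85 × (+0.0225) = -0.154125.
As a percentage: -15.4125%.

-15.41%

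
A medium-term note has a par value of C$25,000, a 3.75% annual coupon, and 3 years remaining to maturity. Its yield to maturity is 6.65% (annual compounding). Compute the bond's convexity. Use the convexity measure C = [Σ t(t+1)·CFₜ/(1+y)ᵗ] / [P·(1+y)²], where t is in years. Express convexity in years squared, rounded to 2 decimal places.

10.03

With y = 0.0665:
  t   CF        PV=CF/(1+0.0665)^t    t·PV        t(t+1)·PV
  1       937.50       879.0436       879.0436       1,758.0872
  2       937.50       824.2322     1,648.4643       4,945.3930
  3    25,937.50    21,381.8626    64,145.5878     256,582.3514
  Σ                 23,085.1384    66,673.0958     263,285.8315
P = 23,085.1384.
Convexity = Σ t(t+1)·PV / [P·(1+y)²] = 263,285.8315 / (23,085.1384 × 1.137422) = 10.02705.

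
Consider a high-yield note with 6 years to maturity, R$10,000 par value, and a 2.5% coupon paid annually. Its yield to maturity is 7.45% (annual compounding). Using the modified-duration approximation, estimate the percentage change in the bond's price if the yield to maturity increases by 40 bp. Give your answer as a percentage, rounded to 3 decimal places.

-2.079%

Periodic yield y = 0.0745. Modified duration first:
  t   CF        PV=CF/(1+0.0745)^t    t·PV
  1       250.00       232.6664       232.6664
  2       250.00       216.5345       433.0691
  3       250.00       201.5212       604.5636
  4       250.00       187.5488       750.1953
  5       250.00       174.5452       872.7260
  6    10,250.00     6,660.1705    39,961.0229
  Σ                  7,672.9866    42,854.2432
P = 7,672.9866; D_Mac = 5.58508 yrs; D_mod = 5.58508/(1+0.0745) = 5.19784 yrs.
ΔP/P ≈ -D_mod · Δy = -5.19784 × (+0.004) = -0.020791 = -2.0791%.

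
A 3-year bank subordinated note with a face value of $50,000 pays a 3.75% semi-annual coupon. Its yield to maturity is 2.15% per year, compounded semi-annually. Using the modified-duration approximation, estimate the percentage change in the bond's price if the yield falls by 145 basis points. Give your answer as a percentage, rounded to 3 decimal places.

Periodic yield y = 0.01075. Modified duration first:
  t   CF        PV=CF/(1+0.01075)^t    t·PV
  1       937.50       927.5291       927.5291
  2       937.50       917.6642     1,835.3283
  3       937.50       907.9042     2,723.7126
  4       937.50       898.2480     3,592.9921
  5       937.50       888.6946     4,443.4728
  6    50,937.50    47,772.1873   286,633.1236
  Σ                 52,312.2273   300,156.1586
P = 52,312.2273; D_Mac = 5.73778 half-year periods = 2.86889 yrs; D_mod = 2.86889/(1+0.01075) = 2.83838 yrs.
ΔP/P ≈ -D_mod · Δy = -2.83838 × (-0.0145) = +0.041156 = +4.1156%.

+4.116%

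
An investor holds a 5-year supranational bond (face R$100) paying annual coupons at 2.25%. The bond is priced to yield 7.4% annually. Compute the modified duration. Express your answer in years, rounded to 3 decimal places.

Periodic yield y = 0.074. First find Macaulay duration:
  t   CF        PV=CF/(1+0.074)^t    t·PV
  1         2.25         2.0950         2.0950
  2         2.25         1.9506         3.9013
  3         2.25         1.8162         5.4487
  4         2.25         1.6911         6.7643
  5       102.25        71.5553       357.7766
  Σ                     79.1082       375.9858
P = 79.1082; Macaulay duration = 375.9858 / 79.1082 = 4.75280 years.
Modified duration = D_Mac / (1 + y) = 4.75280 / 1.074 = 4.42533 years.

4.425 years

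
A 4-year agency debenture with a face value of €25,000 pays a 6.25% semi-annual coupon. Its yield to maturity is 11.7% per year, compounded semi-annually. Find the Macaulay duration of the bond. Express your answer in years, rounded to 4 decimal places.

3.5533 years

Periodic yield y = 0.0585. Discount each cash flow and weight by its period:
  t   CF        PV=CF/(1+0.0585)^t    t·PV
  1       781.25       738.0727       738.0727
  2       781.25       697.2818     1,394.5635
  3       781.25       658.7452     1,976.2355
  4       781.25       622.3384     2,489.3535
  5       781.25       587.9437     2,939.7183
  6       781.25       555.4499     3,332.6991
  7       781.25       524.7519     3,673.2631
  8    25,781.25    16,359.7654   130,878.1231
  Σ                 20,744.3488   147,422.0290
Price P = Σ PV = 20,744.3488.
Macaulay duration = Σ(t·PV) / P = 147,422.0290 / 20,744.3488 = 7.10661 half-year periods.
In years: 7.10661 / 2 = 3.55331 years.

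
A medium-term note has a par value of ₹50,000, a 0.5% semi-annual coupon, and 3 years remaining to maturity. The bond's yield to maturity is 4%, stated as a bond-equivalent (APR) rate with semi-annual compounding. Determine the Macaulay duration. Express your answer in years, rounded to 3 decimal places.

Periodic yield y = 0.02. Discount each cash flow and weight by its period:
  t   CF        PV=CF/(1+0.02)^t    t·PV
  1       125.00       122.5490       122.5490
  2       125.00       120.1461       240.2922
  3       125.00       117.7903       353.3709
  4       125.00       115.4807       461.9227
  5       125.00       113.2164       566.0818
  6    50,125.00    44,509.5655   267,057.3932
  Σ                 45,098.7480   268,801.6098
Price P = Σ PV = 45,098.7480.
Macaulay duration = Σ(t·PV) / P = 268,801.6098 / 45,098.7480 = 5.96029 half-year periods.
In years: 5.96029 / 2 = 2.98014 years.

2.980 years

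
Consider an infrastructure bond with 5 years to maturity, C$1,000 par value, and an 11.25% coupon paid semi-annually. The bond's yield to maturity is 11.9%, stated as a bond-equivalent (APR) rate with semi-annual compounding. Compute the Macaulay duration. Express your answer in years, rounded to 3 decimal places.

3.943 years

Periodic yield y = 0.0595. Discount each cash flow and weight by its period:
  t   CF        PV=CF/(1+0.0595)^t    t·PV
  1        56.25        53.0911        53.0911
  2        56.25        50.1096       100.2191
  3        56.25        47.2955       141.8864
  4        56.25        44.6394       178.5577
  5        56.25        42.1325       210.6627
  6        56.25        39.7664       238.5987
  7        56.25        37.5332       262.7325
  8        56.25        35.4254       283.4032
  9        56.25        33.4360       300.9237
  10    1,056.25       592.5938     5,925.9381
  Σ                    976.0230     7,696.0134
Price P = Σ PV = 976.0230.
Macaulay duration = Σ(t·PV) / P = 7,696.0134 / 976.0230 = 7.88507 half-year periods.
In years: 7.88507 / 2 = 3.94254 years.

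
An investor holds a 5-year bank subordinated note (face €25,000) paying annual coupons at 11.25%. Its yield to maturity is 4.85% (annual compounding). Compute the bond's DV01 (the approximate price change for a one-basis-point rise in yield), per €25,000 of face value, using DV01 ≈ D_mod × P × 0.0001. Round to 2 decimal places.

€12.80

Periodic yield y = 0.0485.
  t   CF        PV=CF/(1+0.0485)^t    t·PV
  1     2,812.50     2,682.4034     2,682.4034
  2     2,812.50     2,558.3247     5,116.6494
  3     2,812.50     2,439.9854     7,319.9562
  4     2,812.50     2,327.1201     9,308.4803
  5    27,812.50    21,948.1467   109,740.7335
  Σ                 31,955.9803   134,168.2228
P = 31,955.9803; D_Mac = 4.19853 yrs; D_mod = 4.00432 yrs.
DV01 ≈ 4.00432 × 31,955.9803 × 0.0001 = 12.796206.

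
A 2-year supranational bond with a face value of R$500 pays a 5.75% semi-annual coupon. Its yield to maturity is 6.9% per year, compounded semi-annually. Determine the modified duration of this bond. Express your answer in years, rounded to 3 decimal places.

1.853 years

Periodic yield y = 0.0345. First find Macaulay duration:
  t   CF        PV=CF/(1+0.0345)^t    t·PV
  1       14.375        13.8956        13.8956
  2       14.375        13.4322        26.8644
  3       14.375        12.9842        38.9527
  4      514.375       449.1153     1,796.4613
  Σ                    489.4274     1,876.1740
P = 489.4274; Macaulay duration = 1,876.1740 / 489.4274 = 3.83341 half-year periods = 1.91670 years.
Modified duration = D_Mac / (1 + y) = 1.91670 / 1.0345 = 1.85278 years.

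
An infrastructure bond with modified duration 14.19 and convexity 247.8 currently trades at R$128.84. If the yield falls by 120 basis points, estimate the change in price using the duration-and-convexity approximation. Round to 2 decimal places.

+R$24.24

Duration effect: -D_mod·Δy = -14.19 × (-0.012) = +0.170280
Convexity effect: ½·C·(Δy)² = 0.5 × 247.8 × (-0.012)² = +0.0178416
ΔP/P ≈ +0.170280 + 0.0178416 = +0.1881216
ΔP ≈ 128.84 × (+0.1881216) = +24.237586944.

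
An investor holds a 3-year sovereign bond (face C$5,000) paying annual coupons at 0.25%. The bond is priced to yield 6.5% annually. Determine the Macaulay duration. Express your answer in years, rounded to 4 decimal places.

Periodic yield y = 0.065. Discount each cash flow and weight by its year:
  t   CF        PV=CF/(1+0.065)^t    t·PV
  1        12.50        11.7371        11.7371
  2        12.50        11.0207        22.0415
  3     5,012.50     4,149.5936    12,448.7807
  Σ                  4,172.3514    12,482.5593
Price P = Σ PV = 4,172.3514.
Macaulay duration = Σ(t·PV) / P = 12,482.5593 / 4,172.3514 = 2.99173 years.

2.9917 years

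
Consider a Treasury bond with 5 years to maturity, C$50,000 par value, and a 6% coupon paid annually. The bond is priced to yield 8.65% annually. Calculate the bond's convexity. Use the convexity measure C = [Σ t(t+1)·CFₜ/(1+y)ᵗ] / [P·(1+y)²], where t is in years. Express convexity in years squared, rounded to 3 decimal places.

21.595

With y = 0.0865:
  t   CF        PV=CF/(1+0.0865)^t    t·PV        t(t+1)·PV
  1     3,000.00     2,761.1597     2,761.1597       5,522.3194
  2     3,000.00     2,541.3343     5,082.6685      15,248.0056
  3     3,000.00     2,339.0099     7,017.0297      28,068.1190
  4     3,000.00     2,152.7933     8,611.1732      43,055.8659
  5    53,000.00    35,004.7690   175,023.8451   1,050,143.0707
  Σ                 44,799.0662   198,495.8763   1,142,037.3805
P = 44,799.0662.
Convexity = Σ t(t+1)·PV / [P·(1+y)²] = 1,142,037.3805 / (44,799.0662 × 1.180482) = 21.59493.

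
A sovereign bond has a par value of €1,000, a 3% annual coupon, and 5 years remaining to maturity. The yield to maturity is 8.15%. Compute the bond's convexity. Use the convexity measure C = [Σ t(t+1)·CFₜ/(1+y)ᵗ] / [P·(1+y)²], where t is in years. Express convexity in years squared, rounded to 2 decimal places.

23.46

With y = 0.0815:
  t   CF        PV=CF/(1+0.0815)^t    t·PV        t(t+1)·PV
  1        30.00        27.7393        27.7393          55.4785
  2        30.00        25.6489        51.2977         153.8932
  3        30.00        23.7160        71.1480         284.5922
  4        30.00        21.9288        87.7153         438.5763
  5     1,030.00       696.1529     3,480.7643      20,884.5855
  Σ                    795.1858     3,718.6645      21,817.1257
P = 795.1858.
Convexity = Σ t(t+1)·PV / [P·(1+y)²] = 21,817.1257 / (795.1858 × 1.169642) = 23.45718.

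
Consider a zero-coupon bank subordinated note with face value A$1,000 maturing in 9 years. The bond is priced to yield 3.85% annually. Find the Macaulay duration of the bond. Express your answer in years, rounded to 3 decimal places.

9.000 years

A zero-coupon bond has a single cash flow at maturity, so its Macaulay duration equals its maturity: 9 years.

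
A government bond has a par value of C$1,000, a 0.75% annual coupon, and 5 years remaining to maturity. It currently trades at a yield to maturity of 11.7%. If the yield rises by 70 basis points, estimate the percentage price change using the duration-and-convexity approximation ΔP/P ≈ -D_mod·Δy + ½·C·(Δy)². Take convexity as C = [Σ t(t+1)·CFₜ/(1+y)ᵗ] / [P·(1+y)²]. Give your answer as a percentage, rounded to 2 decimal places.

-3.01%

With y = 0.117:
  t   CF        PV=CF/(1+0.117)^t    t·PV        t(t+1)·PV
  1         7.50         6.7144         6.7144          13.4288
  2         7.50         6.0111        12.0222          36.0667
  3         7.50         5.3815        16.1444          64.5778
  4         7.50         4.8178        19.2712          96.3560
  5     1,007.50       579.4009     2,897.0047      17,382.0280
  Σ                    602.3257     2,951.1569      17,592.4572
P = 602.3257; D_Mac = 4.89960 yrs; D_mod = 4.38639 yrs; C = 23.40932.
Duration effect: -4.38639 × (+0.007) = -0.030705
Convexity effect: 0.5 × 23.40932 × (0.007)² = +0.0005735
ΔP/P ≈ -0.030705 + 0.0005735 = -0.030131 = -3.0131%.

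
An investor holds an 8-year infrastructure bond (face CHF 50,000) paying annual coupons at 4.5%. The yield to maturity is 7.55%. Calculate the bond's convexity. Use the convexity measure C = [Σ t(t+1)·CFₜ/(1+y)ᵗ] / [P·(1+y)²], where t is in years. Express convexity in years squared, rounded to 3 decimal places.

49.585

With y = 0.0755:
  t   CF        PV=CF/(1+0.0755)^t    t·PV        t(t+1)·PV
  1     2,250.00     2,092.0502     2,092.0502       4,184.1004
  2     2,250.00     1,945.1885     3,890.3770      11,671.1309
  3     2,250.00     1,808.6364     5,425.9093      21,703.6371
  4     2,250.00     1,681.6703     6,726.6813      33,633.4064
  5     2,250.00     1,563.6172     7,818.0861      46,908.5166
  6     2,250.00     1,453.8514     8,723.1086      61,061.7603
  7     2,250.00     1,351.7912     9,462.5384      75,700.3072
  8    52,250.00    29,187.9086   233,503.2685   2,101,529.4162
  Σ                 41,084.7139   277,642.0193   2,356,392.2751
P = 41,084.7139.
Convexity = Σ t(t+1)·PV / [P·(1+y)²] = 2,356,392.2751 / (41,084.7139 × 1.156700) = 49.58456.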